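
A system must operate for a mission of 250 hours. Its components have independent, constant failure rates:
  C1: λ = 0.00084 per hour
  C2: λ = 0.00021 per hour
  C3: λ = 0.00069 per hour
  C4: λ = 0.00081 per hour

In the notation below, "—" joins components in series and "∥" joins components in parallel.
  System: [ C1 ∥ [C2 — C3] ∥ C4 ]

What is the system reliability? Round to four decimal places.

0.9930

R(C1) = exp(−0.00084 × 250) = 0.810584
R(C2) = exp(−0.00021 × 250) = 0.948854
R(C3) = exp(−0.00069 × 250) = 0.841558
R(C4) = exp(−0.00081 × 250) = 0.816686
Series (C2 and C3): 0.948854 × 0.841558 = 0.798516
Parallel (C1, [0.798516], and C4): 1 − (1 − 0.810584)(1 − 0.798516)(1 − 0.816686) = 0.9930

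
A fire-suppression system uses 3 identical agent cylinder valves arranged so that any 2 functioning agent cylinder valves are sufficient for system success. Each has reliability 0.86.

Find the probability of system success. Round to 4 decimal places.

R = Σ_{i=2}^{3} C(3,i) p^i (1−p)^{3−i} with p = 0.86
C(3,2)·0.86^2·0.14^1 = 0.310632
C(3,3)·0.86^3·0.14^0 = 0.636056
Sum = 0.9467

0.9467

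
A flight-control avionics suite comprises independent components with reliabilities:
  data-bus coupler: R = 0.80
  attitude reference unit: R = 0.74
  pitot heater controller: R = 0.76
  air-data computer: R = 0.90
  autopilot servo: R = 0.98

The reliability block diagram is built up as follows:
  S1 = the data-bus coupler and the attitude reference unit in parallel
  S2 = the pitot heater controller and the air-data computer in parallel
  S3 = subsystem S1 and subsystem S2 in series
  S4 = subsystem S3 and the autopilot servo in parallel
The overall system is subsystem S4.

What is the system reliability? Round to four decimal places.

0.9985

Parallel (data-bus coupler and attitude reference unit): 1 − (1 − 0.800000)(1 − 0.740000) = 0.948000
Parallel (pitot heater controller and air-data computer): 1 − (1 − 0.760000)(1 − 0.900000) = 0.976000
Series ([0.948000] and [0.976000]): 0.948000 × 0.976000 = 0.925248
Parallel ([0.925248] and autopilot servo): 1 − (1 − 0.925248)(1 − 0.980000) = 0.9985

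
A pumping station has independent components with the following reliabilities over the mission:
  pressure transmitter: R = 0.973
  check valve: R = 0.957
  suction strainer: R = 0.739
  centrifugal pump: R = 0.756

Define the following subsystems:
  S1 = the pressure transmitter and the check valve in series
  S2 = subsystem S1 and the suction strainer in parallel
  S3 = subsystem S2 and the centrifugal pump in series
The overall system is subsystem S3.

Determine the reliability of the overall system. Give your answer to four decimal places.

0.7424

Series (pressure transmitter and check valve): 0.973000 × 0.957000 = 0.931161
Parallel ([0.931161] and suction strainer): 1 − (1 − 0.931161)(1 − 0.739000) = 0.982033
Series ([0.982033] and centrifugal pump): 0.982033 × 0.756000 = 0.7424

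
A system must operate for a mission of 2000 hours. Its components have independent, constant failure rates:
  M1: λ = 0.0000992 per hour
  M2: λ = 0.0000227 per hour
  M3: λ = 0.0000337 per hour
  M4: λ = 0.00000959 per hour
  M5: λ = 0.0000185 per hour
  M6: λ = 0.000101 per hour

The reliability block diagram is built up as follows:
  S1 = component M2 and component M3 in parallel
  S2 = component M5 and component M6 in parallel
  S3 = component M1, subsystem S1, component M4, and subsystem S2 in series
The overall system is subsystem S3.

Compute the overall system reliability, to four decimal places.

R(M1) = exp(−0.0000992 × 2000) = 0.820042
R(M2) = exp(−0.0000227 × 2000) = 0.955615
R(M3) = exp(−0.0000337 × 2000) = 0.934821
R(M4) = exp(−0.00000959 × 2000) = 0.981003
R(M5) = exp(−0.0000185 × 2000) = 0.963676
R(M6) = exp(−0.000101 × 2000) = 0.817095
Parallel (M2 and M3): 1 − (1 − 0.955615)(1 − 0.934821) = 0.997107
Parallel (M5 and M6): 1 − (1 − 0.963676)(1 − 0.817095) = 0.993356
Series (M1, [0.997107], M4, and [0.993356]): 0.820042 × 0.997107 × 0.981003 × 0.993356 = 0.7968

0.7968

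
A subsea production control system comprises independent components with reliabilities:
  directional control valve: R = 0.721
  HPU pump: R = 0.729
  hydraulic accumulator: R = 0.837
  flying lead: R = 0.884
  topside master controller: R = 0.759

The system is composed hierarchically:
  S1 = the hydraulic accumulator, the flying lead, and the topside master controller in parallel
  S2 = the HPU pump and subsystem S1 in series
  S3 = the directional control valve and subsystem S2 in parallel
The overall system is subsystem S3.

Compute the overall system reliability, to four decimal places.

Parallel (hydraulic accumulator, flying lead, and topside master controller): 1 − (1 − 0.837000)(1 − 0.884000)(1 − 0.759000) = 0.995443
Series (HPU pump and [0.995443]): 0.729000 × 0.995443 = 0.725678
Parallel (directional control valve and [0.725678]): 1 − (1 − 0.721000)(1 − 0.725678) = 0.9235

0.9235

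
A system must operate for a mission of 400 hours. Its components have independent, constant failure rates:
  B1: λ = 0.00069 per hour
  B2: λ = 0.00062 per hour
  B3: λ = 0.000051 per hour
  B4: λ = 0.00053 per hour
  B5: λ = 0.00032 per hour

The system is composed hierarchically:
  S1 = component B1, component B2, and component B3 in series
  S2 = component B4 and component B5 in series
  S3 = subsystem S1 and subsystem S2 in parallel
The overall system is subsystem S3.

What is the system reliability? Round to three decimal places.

0.879

R(B1) = exp(−0.00069 × 400) = 0.75881
R(B2) = exp(−0.00062 × 400) = 0.78036
R(B3) = exp(−0.000051 × 400) = 0.97981
R(B4) = exp(−0.00053 × 400) = 0.80896
R(B5) = exp(−0.00032 × 400) = 0.87985
Series (B1, B2, and B3): 0.75881 × 0.78036 × 0.97981 = 0.58019
Series (B4 and B5): 0.80896 × 0.87985 = 0.71176
Parallel ([0.58019] and [0.71176]): 1 − (1 − 0.58019)(1 − 0.71176) = 0.879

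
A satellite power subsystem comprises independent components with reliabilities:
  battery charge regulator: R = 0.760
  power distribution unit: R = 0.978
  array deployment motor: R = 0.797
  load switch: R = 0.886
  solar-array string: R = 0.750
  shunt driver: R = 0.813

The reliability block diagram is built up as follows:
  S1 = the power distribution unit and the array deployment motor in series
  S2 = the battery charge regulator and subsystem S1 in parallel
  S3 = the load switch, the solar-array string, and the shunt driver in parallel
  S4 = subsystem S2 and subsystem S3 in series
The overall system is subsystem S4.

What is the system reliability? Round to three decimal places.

Series (power distribution unit and array deployment motor): 0.97800 × 0.79700 = 0.77947
Parallel (battery charge regulator and [0.77947]): 1 − (1 − 0.76000)(1 − 0.77947) = 0.94707
Parallel (load switch, solar-array string, and shunt driver): 1 − (1 − 0.88600)(1 − 0.75000)(1 − 0.81300) = 0.99467
Series ([0.94707] and [0.99467]): 0.94707 × 0.99467 = 0.942

0.942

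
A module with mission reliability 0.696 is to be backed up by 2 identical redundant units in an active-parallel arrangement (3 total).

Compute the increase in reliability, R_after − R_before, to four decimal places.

0.2759

R_before = 0.696
R_after = 1 − (1 − 0.696)^3 = 0.9719
ΔR = 0.9719 − 0.696 = 0.2759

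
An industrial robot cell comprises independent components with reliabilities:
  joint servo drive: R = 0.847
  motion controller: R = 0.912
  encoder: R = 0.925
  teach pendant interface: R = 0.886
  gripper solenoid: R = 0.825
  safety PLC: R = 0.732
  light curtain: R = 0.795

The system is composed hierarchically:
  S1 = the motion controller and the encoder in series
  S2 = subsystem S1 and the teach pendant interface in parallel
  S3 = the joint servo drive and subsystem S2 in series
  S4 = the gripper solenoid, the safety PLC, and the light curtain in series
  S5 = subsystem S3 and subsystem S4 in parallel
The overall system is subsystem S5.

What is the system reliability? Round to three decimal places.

0.913

Series (motion controller and encoder): 0.91200 × 0.92500 = 0.84360
Parallel ([0.84360] and teach pendant interface): 1 − (1 − 0.84360)(1 − 0.88600) = 0.98217
Series (joint servo drive and [0.98217]): 0.84700 × 0.98217 = 0.83190
Series (gripper solenoid, safety PLC, and light curtain): 0.82500 × 0.73200 × 0.79500 = 0.48010
Parallel ([0.83190] and [0.48010]): 1 − (1 − 0.83190)(1 − 0.48010) = 0.913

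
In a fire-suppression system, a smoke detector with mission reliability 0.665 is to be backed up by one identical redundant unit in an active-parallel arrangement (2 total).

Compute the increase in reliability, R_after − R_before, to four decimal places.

R_before = 0.665
R_after = 1 − (1 − 0.665)^2 = 0.8878
ΔR = 0.8878 − 0.665 = 0.2228

0.2228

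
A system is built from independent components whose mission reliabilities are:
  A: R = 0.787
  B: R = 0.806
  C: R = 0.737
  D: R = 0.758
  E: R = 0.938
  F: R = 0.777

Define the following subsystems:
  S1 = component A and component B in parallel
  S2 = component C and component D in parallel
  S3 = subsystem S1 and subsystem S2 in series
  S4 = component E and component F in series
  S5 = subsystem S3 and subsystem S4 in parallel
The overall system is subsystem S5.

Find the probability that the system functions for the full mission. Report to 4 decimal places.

Parallel (A and B): 1 − (1 − 0.787000)(1 − 0.806000) = 0.958678
Parallel (C and D): 1 − (1 − 0.737000)(1 − 0.758000) = 0.936354
Series ([0.958678] and [0.936354]): 0.958678 × 0.936354 = 0.897662
Series (E and F): 0.938000 × 0.777000 = 0.728826
Parallel ([0.897662] and [0.728826]): 1 − (1 − 0.897662)(1 − 0.728826) = 0.9722

0.9722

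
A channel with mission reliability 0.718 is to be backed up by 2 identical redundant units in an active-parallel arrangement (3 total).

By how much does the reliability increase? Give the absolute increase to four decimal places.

R_before = 0.718
R_after = 1 − (1 − 0.718)^3 = 0.9776
ΔR = 0.9776 − 0.718 = 0.2596

0.2596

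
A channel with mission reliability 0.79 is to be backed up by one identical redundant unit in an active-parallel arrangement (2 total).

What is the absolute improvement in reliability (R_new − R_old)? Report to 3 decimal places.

R_before = 0.79
R_after = 1 − (1 − 0.79)^2 = 0.956
ΔR = 0.956 − 0.79 = 0.166

0.166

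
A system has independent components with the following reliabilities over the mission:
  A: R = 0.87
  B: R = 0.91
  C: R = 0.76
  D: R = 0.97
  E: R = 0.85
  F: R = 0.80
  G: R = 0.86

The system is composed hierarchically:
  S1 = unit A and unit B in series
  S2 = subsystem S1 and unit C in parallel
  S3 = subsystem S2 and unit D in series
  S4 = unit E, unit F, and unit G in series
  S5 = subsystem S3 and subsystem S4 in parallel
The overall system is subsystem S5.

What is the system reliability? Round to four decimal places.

0.9674

Series (A and B): 0.870000 × 0.910000 = 0.791700
Parallel ([0.791700] and C): 1 − (1 − 0.791700)(1 − 0.760000) = 0.950008
Series ([0.950008] and D): 0.950008 × 0.970000 = 0.921508
Series (E, F, and G): 0.850000 × 0.800000 × 0.860000 = 0.584800
Parallel ([0.921508] and [0.584800]): 1 − (1 − 0.921508)(1 − 0.584800) = 0.9674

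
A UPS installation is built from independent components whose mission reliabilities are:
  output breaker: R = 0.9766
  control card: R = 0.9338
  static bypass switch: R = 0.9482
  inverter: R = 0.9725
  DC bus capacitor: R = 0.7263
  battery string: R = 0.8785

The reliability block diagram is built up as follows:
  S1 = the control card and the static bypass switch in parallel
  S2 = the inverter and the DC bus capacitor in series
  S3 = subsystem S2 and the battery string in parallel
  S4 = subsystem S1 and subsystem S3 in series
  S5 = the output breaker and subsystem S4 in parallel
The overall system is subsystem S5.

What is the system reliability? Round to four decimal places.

0.9991

Parallel (control card and static bypass switch): 1 − (1 − 0.933800)(1 − 0.948200) = 0.996571
Series (inverter and DC bus capacitor): 0.972500 × 0.726300 = 0.706327
Parallel ([0.706327] and battery string): 1 − (1 − 0.706327)(1 − 0.878500) = 0.964319
Series ([0.996571] and [0.964319]): 0.996571 × 0.964319 = 0.961012
Parallel (output breaker and [0.961012]): 1 − (1 − 0.976600)(1 − 0.961012) = 0.9991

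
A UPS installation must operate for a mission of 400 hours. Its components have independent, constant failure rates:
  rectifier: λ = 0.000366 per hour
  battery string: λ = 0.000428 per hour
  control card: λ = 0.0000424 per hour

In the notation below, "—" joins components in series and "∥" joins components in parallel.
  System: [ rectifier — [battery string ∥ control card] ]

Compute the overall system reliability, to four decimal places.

R(rectifier) = exp(−0.000366 × 400) = 0.863812
R(battery string) = exp(−0.000428 × 400) = 0.842653
R(control card) = exp(−0.0000424 × 400) = 0.983183
Parallel (battery string and control card): 1 − (1 − 0.842653)(1 − 0.983183) = 0.997354
Series (rectifier and [0.997354]): 0.863812 × 0.997354 = 0.8615

0.8615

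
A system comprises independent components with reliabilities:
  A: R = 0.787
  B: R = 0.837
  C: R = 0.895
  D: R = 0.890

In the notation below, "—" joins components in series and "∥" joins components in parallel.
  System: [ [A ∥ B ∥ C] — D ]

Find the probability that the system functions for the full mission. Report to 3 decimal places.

Parallel (A, B, and C): 1 − (1 − 0.78700)(1 − 0.83700)(1 − 0.89500) = 0.99635
Series ([0.99635] and D): 0.99635 × 0.89000 = 0.887

0.887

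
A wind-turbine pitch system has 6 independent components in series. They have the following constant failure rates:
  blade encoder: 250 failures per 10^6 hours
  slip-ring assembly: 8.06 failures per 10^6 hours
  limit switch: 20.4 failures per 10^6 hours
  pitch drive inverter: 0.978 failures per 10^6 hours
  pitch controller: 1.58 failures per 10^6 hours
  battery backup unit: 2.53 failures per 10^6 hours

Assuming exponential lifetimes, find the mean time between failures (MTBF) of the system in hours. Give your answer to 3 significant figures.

Series of exponential components: λ_sys = Σ λ_i
λ_sys = 0.000250 + 0.00000806 + 0.0000204 + 0.000000978 + 0.00000158 + 0.00000253 = 2.8355e-04 /h
MTBF = 1 / λ_sys = 3530 h

3530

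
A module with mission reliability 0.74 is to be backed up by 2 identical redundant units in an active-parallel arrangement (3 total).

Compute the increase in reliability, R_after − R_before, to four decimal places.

R_before = 0.74
R_after = 1 − (1 − 0.74)^3 = 0.9824
ΔR = 0.9824 − 0.74 = 0.2424

0.2424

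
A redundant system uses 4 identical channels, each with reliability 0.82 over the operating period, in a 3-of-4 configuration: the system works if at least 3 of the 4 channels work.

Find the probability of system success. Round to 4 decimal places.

0.8491

R = Σ_{i=3}^{4} C(4,i) p^i (1−p)^{4−i} with p = 0.82
C(4,3)·0.82^3·0.18^1 = 0.396985
C(4,4)·0.82^4·0.18^0 = 0.452122
Sum = 0.8491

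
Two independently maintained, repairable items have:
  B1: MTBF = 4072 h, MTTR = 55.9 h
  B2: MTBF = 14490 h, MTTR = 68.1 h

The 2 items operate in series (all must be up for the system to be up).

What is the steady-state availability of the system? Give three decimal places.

0.982

A(B1) = MTBF/(MTBF+MTTR) = 4072/(4072+55.9) = 0.986458
A(B2) = MTBF/(MTBF+MTTR) = 14490/(14490+68.1) = 0.995322
Series availability: 0.986458 × 0.995322 = 0.982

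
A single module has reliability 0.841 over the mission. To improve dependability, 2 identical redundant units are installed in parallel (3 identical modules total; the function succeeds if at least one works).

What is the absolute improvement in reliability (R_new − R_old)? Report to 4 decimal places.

R_before = 0.841
R_after = 1 − (1 − 0.841)^3 = 0.9960
ΔR = 0.9960 − 0.841 = 0.1550

0.1550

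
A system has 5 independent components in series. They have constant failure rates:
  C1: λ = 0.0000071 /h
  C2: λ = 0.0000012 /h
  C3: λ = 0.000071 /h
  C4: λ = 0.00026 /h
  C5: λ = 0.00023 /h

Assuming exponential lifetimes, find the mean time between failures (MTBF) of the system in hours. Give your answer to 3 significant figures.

Series of exponential components: λ_sys = Σ λ_i
λ_sys = 0.0000071 + 0.0000012 + 0.000071 + 0.00026 + 0.00023 = 5.6930e-04 /h
MTBF = 1 / λ_sys = 1760 h

1760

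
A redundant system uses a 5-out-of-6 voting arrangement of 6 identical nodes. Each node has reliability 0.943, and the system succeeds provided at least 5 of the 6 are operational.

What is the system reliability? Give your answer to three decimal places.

0.958

R = Σ_{i=5}^{6} C(6,i) p^i (1−p)^{6−i} with p = 0.943
C(6,5)·0.943^5·0.057^1 = 0.25503
C(6,6)·0.943^6·0.057^0 = 0.70319
Sum = 0.958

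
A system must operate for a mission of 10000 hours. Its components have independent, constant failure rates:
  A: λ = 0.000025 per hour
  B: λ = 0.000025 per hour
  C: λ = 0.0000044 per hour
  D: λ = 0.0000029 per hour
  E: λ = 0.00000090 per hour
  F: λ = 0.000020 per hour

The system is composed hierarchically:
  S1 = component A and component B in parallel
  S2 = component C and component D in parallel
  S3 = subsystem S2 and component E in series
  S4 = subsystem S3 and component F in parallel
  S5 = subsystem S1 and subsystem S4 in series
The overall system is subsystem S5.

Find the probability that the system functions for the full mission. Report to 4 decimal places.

0.9493

R(A) = exp(−0.000025 × 10000) = 0.778801
R(B) = exp(−0.000025 × 10000) = 0.778801
R(C) = exp(−0.0000044 × 10000) = 0.956954
R(D) = exp(−0.0000029 × 10000) = 0.971416
R(E) = exp(−0.00000090 × 10000) = 0.991040
R(F) = exp(−0.000020 × 10000) = 0.818731
Parallel (A and B): 1 − (1 − 0.778801)(1 − 0.778801) = 0.951071
Parallel (C and D): 1 − (1 − 0.956954)(1 − 0.971416) = 0.998770
Series ([0.998770] and E): 0.998770 × 0.991040 = 0.989821
Parallel ([0.989821] and F): 1 − (1 − 0.989821)(1 − 0.818731) = 0.998155
Series ([0.951071] and [0.998155]): 0.951071 × 0.998155 = 0.9493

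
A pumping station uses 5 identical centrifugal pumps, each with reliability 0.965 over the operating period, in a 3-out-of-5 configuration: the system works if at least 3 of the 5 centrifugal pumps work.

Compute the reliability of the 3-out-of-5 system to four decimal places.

R = Σ_{i=3}^{5} C(5,i) p^i (1−p)^{5−i} with p = 0.965
C(5,3)·0.965^3·0.035^2 = 0.011008
C(5,4)·0.965^4·0.035^1 = 0.151757
C(5,5)·0.965^5·0.035^0 = 0.836829
Sum = 0.9996

0.9996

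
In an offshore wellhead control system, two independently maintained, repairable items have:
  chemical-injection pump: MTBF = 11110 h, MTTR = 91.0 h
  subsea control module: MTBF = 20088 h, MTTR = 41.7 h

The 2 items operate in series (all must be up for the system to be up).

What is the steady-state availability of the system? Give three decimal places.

0.990

A(chemical-injection pump) = MTBF/(MTBF+MTTR) = 11110/(11110+91.0) = 0.991876
A(subsea control module) = MTBF/(MTBF+MTTR) = 20088/(20088+41.7) = 0.997928
Series availability: 0.991876 × 0.997928 = 0.990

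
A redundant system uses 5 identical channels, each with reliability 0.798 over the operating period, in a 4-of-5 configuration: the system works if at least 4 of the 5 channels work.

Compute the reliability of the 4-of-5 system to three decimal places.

0.733

R = Σ_{i=4}^{5} C(5,i) p^i (1−p)^{5−i} with p = 0.798
C(5,4)·0.798^4·0.202^1 = 0.40957
C(5,5)·0.798^5·0.202^0 = 0.32360
Sum = 0.733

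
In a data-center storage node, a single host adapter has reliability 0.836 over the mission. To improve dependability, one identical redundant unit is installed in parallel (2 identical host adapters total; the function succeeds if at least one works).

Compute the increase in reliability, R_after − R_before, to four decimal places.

R_before = 0.836
R_after = 1 − (1 − 0.836)^2 = 0.9731
ΔR = 0.9731 − 0.836 = 0.1371

0.1371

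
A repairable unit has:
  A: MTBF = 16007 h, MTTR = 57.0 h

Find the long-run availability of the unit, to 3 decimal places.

0.996

A(A) = MTBF/(MTBF+MTTR) = 16007/(16007+57.0) = 0.996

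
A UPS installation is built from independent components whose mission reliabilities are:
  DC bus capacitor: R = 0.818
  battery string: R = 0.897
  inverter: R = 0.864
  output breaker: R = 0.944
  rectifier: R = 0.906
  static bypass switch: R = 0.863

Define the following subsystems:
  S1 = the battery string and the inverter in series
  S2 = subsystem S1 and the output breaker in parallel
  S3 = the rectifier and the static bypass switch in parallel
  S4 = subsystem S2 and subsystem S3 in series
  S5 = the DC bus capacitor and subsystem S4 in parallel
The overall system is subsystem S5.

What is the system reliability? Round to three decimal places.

Series (battery string and inverter): 0.89700 × 0.86400 = 0.77501
Parallel ([0.77501] and output breaker): 1 − (1 − 0.77501)(1 − 0.94400) = 0.98740
Parallel (rectifier and static bypass switch): 1 − (1 − 0.90600)(1 − 0.86300) = 0.98712
Series ([0.98740] and [0.98712]): 0.98740 × 0.98712 = 0.97468
Parallel (DC bus capacitor and [0.97468]): 1 − (1 − 0.81800)(1 − 0.97468) = 0.995

0.995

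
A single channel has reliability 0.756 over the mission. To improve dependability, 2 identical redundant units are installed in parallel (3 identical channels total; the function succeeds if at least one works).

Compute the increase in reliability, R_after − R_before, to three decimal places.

0.229

R_before = 0.756
R_after = 1 − (1 − 0.756)^3 = 0.985
ΔR = 0.985 − 0.756 = 0.229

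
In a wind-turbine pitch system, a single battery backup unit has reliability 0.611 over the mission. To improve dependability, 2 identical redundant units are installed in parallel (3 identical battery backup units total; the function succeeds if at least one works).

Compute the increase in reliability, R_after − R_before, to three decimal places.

0.330

R_before = 0.611
R_after = 1 − (1 − 0.611)^3 = 0.941
ΔR = 0.941 − 0.611 = 0.330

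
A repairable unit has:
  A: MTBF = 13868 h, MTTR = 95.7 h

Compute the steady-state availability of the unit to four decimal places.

A(A) = MTBF/(MTBF+MTTR) = 13868/(13868+95.7) = 0.9931

0.9931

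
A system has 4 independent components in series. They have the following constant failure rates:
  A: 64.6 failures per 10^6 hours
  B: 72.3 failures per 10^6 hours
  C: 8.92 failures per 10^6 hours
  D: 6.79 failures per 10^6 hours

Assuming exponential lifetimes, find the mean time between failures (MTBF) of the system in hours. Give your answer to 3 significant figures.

6550

Series of exponential components: λ_sys = Σ λ_i
λ_sys = 0.0000646 + 0.0000723 + 0.00000892 + 0.00000679 = 1.5261e-04 /h
MTBF = 1 / λ_sys = 6550 h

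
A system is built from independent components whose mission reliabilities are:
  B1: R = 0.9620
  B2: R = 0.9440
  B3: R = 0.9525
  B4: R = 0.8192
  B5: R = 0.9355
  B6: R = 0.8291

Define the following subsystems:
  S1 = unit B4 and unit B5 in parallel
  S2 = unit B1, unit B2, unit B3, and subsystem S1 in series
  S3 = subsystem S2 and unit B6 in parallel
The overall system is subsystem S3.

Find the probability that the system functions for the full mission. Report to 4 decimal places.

0.9752

Parallel (B4 and B5): 1 − (1 − 0.819200)(1 − 0.935500) = 0.988338
Series (B1, B2, B3, and [0.988338]): 0.962000 × 0.944000 × 0.952500 × 0.988338 = 0.854904
Parallel ([0.854904] and B6): 1 − (1 − 0.854904)(1 − 0.829100) = 0.9752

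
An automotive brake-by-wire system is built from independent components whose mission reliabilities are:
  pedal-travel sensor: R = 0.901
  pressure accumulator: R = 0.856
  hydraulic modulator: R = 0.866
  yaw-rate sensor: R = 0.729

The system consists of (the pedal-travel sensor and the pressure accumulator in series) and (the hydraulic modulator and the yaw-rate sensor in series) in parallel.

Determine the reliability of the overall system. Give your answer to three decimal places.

0.916

Series (pedal-travel sensor and pressure accumulator): 0.90100 × 0.85600 = 0.77126
Series (hydraulic modulator and yaw-rate sensor): 0.86600 × 0.72900 = 0.63131
Parallel ([0.77126] and [0.63131]): 1 − (1 − 0.77126)(1 − 0.63131) = 0.916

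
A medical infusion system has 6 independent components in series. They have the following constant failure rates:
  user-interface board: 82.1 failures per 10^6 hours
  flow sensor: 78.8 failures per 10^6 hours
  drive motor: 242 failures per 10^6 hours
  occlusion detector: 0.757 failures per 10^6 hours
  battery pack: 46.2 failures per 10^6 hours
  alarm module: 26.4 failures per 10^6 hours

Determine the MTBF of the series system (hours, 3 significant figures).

2100

Series of exponential components: λ_sys = Σ λ_i
λ_sys = 0.0000821 + 0.0000788 + 0.000242 + 0.000000757 + 0.0000462 + 0.0000264 = 4.7626e-04 /h
MTBF = 1 / λ_sys = 2100 h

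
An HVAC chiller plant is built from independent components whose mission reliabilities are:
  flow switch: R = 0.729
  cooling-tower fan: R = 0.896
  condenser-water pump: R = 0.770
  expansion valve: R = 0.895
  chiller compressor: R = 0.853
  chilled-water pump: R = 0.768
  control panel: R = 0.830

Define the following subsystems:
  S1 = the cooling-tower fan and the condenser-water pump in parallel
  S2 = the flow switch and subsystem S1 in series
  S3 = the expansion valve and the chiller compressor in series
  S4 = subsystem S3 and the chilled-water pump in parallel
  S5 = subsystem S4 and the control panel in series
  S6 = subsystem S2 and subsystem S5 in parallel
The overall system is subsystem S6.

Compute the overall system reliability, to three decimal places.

0.938

Parallel (cooling-tower fan and condenser-water pump): 1 − (1 − 0.89600)(1 − 0.77000) = 0.97608
Series (flow switch and [0.97608]): 0.72900 × 0.97608 = 0.71156
Series (expansion valve and chiller compressor): 0.89500 × 0.85300 = 0.76344
Parallel ([0.76344] and chilled-water pump): 1 − (1 − 0.76344)(1 − 0.76800) = 0.94512
Series ([0.94512] and control panel): 0.94512 × 0.83000 = 0.78445
Parallel ([0.71156] and [0.78445]): 1 − (1 − 0.71156)(1 − 0.78445) = 0.938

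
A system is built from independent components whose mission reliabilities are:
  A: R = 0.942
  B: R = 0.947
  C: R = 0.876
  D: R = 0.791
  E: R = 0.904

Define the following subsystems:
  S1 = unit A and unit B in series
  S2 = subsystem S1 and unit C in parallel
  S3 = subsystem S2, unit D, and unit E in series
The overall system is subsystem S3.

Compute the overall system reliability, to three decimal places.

Series (A and B): 0.94200 × 0.94700 = 0.89207
Parallel ([0.89207] and C): 1 − (1 − 0.89207)(1 − 0.87600) = 0.98662
Series ([0.98662], D, and E): 0.98662 × 0.79100 × 0.90400 = 0.705

0.705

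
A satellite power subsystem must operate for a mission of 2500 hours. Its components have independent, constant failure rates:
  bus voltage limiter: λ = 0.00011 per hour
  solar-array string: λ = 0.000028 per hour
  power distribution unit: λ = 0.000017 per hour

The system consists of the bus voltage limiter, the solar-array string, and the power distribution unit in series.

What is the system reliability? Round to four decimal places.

R(bus voltage limiter) = exp(−0.00011 × 2500) = 0.759572
R(solar-array string) = exp(−0.000028 × 2500) = 0.932394
R(power distribution unit) = exp(−0.000017 × 2500) = 0.958390
Series (bus voltage limiter, solar-array string, and power distribution unit): 0.759572 × 0.932394 × 0.958390 = 0.6788

0.6788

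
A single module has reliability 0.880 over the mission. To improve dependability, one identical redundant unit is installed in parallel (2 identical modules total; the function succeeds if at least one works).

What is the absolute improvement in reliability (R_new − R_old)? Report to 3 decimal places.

0.106

R_before = 0.880
R_after = 1 − (1 − 0.880)^2 = 0.986
ΔR = 0.986 − 0.880 = 0.106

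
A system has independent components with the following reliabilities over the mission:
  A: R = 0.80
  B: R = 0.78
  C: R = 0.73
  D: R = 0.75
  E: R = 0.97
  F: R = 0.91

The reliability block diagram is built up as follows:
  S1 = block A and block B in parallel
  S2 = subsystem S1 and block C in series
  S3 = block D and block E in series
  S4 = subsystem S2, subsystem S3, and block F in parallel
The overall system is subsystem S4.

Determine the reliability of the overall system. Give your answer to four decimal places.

0.9926

Parallel (A and B): 1 − (1 − 0.800000)(1 − 0.780000) = 0.956000
Series ([0.956000] and C): 0.956000 × 0.730000 = 0.697880
Series (D and E): 0.750000 × 0.970000 = 0.727500
Parallel ([0.697880], [0.727500], and F): 1 − (1 − 0.697880)(1 − 0.727500)(1 − 0.910000) = 0.9926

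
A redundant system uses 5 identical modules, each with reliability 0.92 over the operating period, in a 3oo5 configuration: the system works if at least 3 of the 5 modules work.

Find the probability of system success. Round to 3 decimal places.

0.995

R = Σ_{i=3}^{5} C(5,i) p^i (1−p)^{5−i} with p = 0.92
C(5,3)·0.92^3·0.08^2 = 0.04984
C(5,4)·0.92^4·0.08^1 = 0.28656
C(5,5)·0.92^5·0.08^0 = 0.65908
Sum = 0.995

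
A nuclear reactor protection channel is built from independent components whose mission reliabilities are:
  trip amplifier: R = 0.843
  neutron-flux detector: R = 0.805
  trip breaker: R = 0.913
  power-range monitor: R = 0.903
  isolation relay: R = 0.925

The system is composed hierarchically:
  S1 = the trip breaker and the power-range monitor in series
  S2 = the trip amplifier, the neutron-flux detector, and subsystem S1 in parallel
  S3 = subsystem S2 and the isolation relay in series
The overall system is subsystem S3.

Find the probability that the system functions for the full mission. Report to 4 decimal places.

Series (trip breaker and power-range monitor): 0.913000 × 0.903000 = 0.824439
Parallel (trip amplifier, neutron-flux detector, and [0.824439]): 1 − (1 − 0.843000)(1 − 0.805000)(1 − 0.824439) = 0.994625
Series ([0.994625] and isolation relay): 0.994625 × 0.925000 = 0.9200

0.9200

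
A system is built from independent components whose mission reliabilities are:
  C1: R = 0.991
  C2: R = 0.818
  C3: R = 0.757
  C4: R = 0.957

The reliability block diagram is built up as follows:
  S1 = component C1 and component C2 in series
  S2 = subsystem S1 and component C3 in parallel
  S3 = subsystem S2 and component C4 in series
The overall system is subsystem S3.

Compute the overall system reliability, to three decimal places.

0.913

Series (C1 and C2): 0.99100 × 0.81800 = 0.81064
Parallel ([0.81064] and C3): 1 − (1 − 0.81064)(1 − 0.75700) = 0.95399
Series ([0.95399] and C4): 0.95399 × 0.95700 = 0.913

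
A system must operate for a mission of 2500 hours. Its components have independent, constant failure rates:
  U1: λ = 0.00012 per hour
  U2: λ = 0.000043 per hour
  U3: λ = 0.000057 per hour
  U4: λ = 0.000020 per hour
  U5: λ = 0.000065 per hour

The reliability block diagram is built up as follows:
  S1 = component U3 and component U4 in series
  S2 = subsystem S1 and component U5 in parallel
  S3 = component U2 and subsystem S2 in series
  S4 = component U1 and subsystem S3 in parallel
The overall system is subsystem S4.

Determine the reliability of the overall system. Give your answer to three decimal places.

R(U1) = exp(−0.00012 × 2500) = 0.74082
R(U2) = exp(−0.000043 × 2500) = 0.89808
R(U3) = exp(−0.000057 × 2500) = 0.86719
R(U4) = exp(−0.000020 × 2500) = 0.95123
R(U5) = exp(−0.000065 × 2500) = 0.85002
Series (U3 and U4): 0.86719 × 0.95123 = 0.82490
Parallel ([0.82490] and U5): 1 − (1 − 0.82490)(1 − 0.85002) = 0.97374
Series (U2 and [0.97374]): 0.89808 × 0.97374 = 0.87450
Parallel (U1 and [0.87450]): 1 − (1 − 0.74082)(1 − 0.87450) = 0.967

0.967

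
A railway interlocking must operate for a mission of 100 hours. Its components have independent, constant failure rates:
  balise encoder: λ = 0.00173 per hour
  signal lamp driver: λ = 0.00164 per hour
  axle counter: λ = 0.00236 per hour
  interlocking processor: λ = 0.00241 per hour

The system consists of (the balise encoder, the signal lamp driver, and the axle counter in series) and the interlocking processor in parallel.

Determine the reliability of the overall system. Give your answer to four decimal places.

0.9066

R(balise encoder) = exp(−0.00173 × 100) = 0.841138
R(signal lamp driver) = exp(−0.00164 × 100) = 0.848742
R(axle counter) = exp(−0.00236 × 100) = 0.789781
R(interlocking processor) = exp(−0.00241 × 100) = 0.785842
Series (balise encoder, signal lamp driver, and axle counter): 0.841138 × 0.848742 × 0.789781 = 0.563832
Parallel ([0.563832] and interlocking processor): 1 − (1 − 0.563832)(1 − 0.785842) = 0.9066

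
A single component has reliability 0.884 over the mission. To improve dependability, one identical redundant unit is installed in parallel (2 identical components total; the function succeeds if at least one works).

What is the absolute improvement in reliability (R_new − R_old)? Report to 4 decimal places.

R_before = 0.884
R_after = 1 − (1 − 0.884)^2 = 0.9865
ΔR = 0.9865 − 0.884 = 0.1025

0.1025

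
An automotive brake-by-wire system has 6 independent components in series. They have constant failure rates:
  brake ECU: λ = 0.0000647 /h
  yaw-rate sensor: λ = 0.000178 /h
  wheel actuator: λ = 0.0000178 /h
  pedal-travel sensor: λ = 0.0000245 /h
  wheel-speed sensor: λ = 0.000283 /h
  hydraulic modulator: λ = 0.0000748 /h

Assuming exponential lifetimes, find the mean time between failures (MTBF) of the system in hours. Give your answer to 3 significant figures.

1560

Series of exponential components: λ_sys = Σ λ_i
λ_sys = 0.0000647 + 0.000178 + 0.0000178 + 0.0000245 + 0.000283 + 0.0000748 = 6.4280e-04 /h
MTBF = 1 / λ_sys = 1560 h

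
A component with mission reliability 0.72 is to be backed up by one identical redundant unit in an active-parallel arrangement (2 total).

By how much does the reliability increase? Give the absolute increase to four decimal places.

0.2016

R_before = 0.72
R_after = 1 − (1 − 0.72)^2 = 0.9216
ΔR = 0.9216 − 0.72 = 0.2016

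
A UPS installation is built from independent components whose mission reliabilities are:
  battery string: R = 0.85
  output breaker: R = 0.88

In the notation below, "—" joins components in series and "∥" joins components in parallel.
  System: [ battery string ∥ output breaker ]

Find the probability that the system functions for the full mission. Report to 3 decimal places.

Parallel (battery string and output breaker): 1 − (1 − 0.85000)(1 − 0.88000) = 0.982

0.982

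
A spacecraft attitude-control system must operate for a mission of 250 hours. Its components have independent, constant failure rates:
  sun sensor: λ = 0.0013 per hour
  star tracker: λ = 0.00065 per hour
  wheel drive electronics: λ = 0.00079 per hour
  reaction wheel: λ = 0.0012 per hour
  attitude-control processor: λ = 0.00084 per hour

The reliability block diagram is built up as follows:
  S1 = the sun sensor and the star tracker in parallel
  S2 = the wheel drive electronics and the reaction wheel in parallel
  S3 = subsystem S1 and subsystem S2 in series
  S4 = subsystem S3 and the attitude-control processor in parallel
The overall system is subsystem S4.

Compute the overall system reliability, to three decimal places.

0.984

R(sun sensor) = exp(−0.0013 × 250) = 0.72253
R(star tracker) = exp(−0.00065 × 250) = 0.85002
R(wheel drive electronics) = exp(−0.00079 × 250) = 0.82078
R(reaction wheel) = exp(−0.0012 × 250) = 0.74082
R(attitude-control processor) = exp(−0.00084 × 250) = 0.81058
Parallel (sun sensor and star tracker): 1 − (1 − 0.72253)(1 − 0.85002) = 0.95839
Parallel (wheel drive electronics and reaction wheel): 1 − (1 − 0.82078)(1 − 0.74082) = 0.95355
Series ([0.95839] and [0.95355]): 0.95839 × 0.95355 = 0.91387
Parallel ([0.91387] and attitude-control processor): 1 − (1 − 0.91387)(1 − 0.81058) = 0.984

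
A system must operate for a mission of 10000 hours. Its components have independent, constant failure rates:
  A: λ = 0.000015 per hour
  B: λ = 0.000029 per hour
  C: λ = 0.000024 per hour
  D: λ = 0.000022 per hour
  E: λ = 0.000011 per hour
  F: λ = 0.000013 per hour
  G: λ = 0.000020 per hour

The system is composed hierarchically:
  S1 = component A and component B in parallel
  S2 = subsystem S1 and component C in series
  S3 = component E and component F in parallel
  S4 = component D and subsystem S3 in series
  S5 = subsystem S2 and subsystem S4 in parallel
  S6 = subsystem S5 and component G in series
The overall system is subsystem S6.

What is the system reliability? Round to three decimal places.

0.778

R(A) = exp(−0.000015 × 10000) = 0.86071
R(B) = exp(−0.000029 × 10000) = 0.74826
R(C) = exp(−0.000024 × 10000) = 0.78663
R(D) = exp(−0.000022 × 10000) = 0.80252
R(E) = exp(−0.000011 × 10000) = 0.89583
R(F) = exp(−0.000013 × 10000) = 0.87810
R(G) = exp(−0.000020 × 10000) = 0.81873
Parallel (A and B): 1 − (1 − 0.86071)(1 − 0.74826) = 0.96494
Series ([0.96494] and C): 0.96494 × 0.78663 = 0.75905
Parallel (E and F): 1 − (1 − 0.89583)(1 − 0.87810) = 0.98730
Series (D and [0.98730]): 0.80252 × 0.98730 = 0.79233
Parallel ([0.75905] and [0.79233]): 1 − (1 − 0.75905)(1 − 0.79233) = 0.94996
Series ([0.94996] and G): 0.94996 × 0.81873 = 0.778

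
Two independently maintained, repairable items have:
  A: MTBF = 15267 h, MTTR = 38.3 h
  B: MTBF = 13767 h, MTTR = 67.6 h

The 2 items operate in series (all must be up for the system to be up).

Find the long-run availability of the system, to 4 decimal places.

A(A) = MTBF/(MTBF+MTTR) = 15267/(15267+38.3) = 0.997498
A(B) = MTBF/(MTBF+MTTR) = 13767/(13767+67.6) = 0.995114
Series availability: 0.997498 × 0.995114 = 0.9926

0.9926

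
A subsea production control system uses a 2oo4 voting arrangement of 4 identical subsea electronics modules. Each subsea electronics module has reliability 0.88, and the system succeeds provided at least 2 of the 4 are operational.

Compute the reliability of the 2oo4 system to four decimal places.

R = Σ_{i=2}^{4} C(4,i) p^i (1−p)^{4−i} with p = 0.88
C(4,2)·0.88^2·0.12^2 = 0.066908
C(4,3)·0.88^3·0.12^1 = 0.327107
C(4,4)·0.88^4·0.12^0 = 0.599695
Sum = 0.9937

0.9937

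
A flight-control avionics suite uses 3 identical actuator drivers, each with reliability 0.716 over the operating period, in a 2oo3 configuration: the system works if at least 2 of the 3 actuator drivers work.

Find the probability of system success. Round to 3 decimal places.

0.804

R = Σ_{i=2}^{3} C(3,i) p^i (1−p)^{3−i} with p = 0.716
C(3,2)·0.716^2·0.284^1 = 0.43678
C(3,3)·0.716^3·0.284^0 = 0.36706
Sum = 0.804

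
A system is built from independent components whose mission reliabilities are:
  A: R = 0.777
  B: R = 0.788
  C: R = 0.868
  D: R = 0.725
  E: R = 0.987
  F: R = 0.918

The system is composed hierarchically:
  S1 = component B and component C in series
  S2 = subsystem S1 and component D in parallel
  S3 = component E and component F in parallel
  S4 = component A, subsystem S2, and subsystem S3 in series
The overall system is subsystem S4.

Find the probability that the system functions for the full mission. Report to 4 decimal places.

0.7087

Series (B and C): 0.788000 × 0.868000 = 0.683984
Parallel ([0.683984] and D): 1 − (1 − 0.683984)(1 − 0.725000) = 0.913096
Parallel (E and F): 1 − (1 − 0.987000)(1 − 0.918000) = 0.998934
Series (A, [0.913096], and [0.998934]): 0.777000 × 0.913096 × 0.998934 = 0.7087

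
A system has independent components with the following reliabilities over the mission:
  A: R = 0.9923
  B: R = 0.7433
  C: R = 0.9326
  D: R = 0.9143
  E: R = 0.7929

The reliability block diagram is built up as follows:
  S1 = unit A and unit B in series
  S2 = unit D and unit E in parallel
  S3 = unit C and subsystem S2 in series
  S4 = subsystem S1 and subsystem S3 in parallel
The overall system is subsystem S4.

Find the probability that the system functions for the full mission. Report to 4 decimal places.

0.9780

Series (A and B): 0.992300 × 0.743300 = 0.737577
Parallel (D and E): 1 − (1 − 0.914300)(1 − 0.792900) = 0.982252
Series (C and [0.982252]): 0.932600 × 0.982252 = 0.916048
Parallel ([0.737577] and [0.916048]): 1 − (1 − 0.737577)(1 − 0.916048) = 0.9780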